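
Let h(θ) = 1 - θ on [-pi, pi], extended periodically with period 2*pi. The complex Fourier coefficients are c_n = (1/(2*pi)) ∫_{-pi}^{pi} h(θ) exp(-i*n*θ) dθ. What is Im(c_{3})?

Since h is real-valued, Im(c_{3}) = -(1/(2*pi)) ∫_{-pi}^{pi} h(θ) sin(3*θ) dθ = -b_{3}/2.
Integrating by parts (boundary term plus one more integral), an antiderivative of (1 - θ) sin(3*θ) is θ*cos(3*θ)/3 - sin(3*θ)/9 - cos(3*θ)/3; evaluating from -pi to pi: ∫_{-pi}^{pi} (1 - θ) sin(3*θ) dθ = (1/3 - pi/3) - (1/3 + pi/3) = -2*pi/3.
Hence Im(c_{3}) = (-1/(2*pi))·(-2*pi/3) = 1/3.

1/3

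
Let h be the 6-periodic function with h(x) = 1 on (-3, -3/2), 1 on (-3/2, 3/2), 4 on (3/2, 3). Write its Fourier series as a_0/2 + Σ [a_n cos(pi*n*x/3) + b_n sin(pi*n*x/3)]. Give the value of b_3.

1/pi

b_3 = 1/3 ∫_{-3}^{3} h(x) sin(pi*x) dx.
Split the integral at the breakpoints.
Directly, an antiderivative of (1) sin(pi*x) is -cos(pi*x)/pi; evaluating from -3 to -3/2: ∫_{-3}^{-3/2} (1) sin(pi*x) dx = (0) - (1/pi) = -1/pi.
Directly, an antiderivative of (1) sin(pi*x) is -cos(pi*x)/pi; evaluating from -3/2 to 3/2: ∫_{-3/2}^{3/2} (1) sin(pi*x) dx = (0) - (0) = 0.
Directly, an antiderivative of (4) sin(pi*x) is -4*cos(pi*x)/pi; evaluating from 3/2 to 3: ∫_{3/2}^{3} (4) sin(pi*x) dx = (4/pi) - (0) = 4/pi.
Summing the pieces and multiplying by (1/3) gives b_3 = 1/pi.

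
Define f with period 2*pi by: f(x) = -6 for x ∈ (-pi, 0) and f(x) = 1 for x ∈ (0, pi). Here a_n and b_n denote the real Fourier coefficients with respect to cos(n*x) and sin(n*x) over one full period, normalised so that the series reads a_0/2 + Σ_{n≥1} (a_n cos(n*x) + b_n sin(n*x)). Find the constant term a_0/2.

a_0 = 1/pi ∫_{-pi}^{pi} f(x) dx = 1/pi · (-5*pi) = -5.
So the constant term a_0/2 = -5/2.

-5/2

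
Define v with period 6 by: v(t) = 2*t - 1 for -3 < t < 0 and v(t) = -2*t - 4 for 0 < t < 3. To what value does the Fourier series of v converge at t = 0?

At t = 0 the one-sided limits are v(0^-) = -1 and v(0^+) = -4.
By Dirichlet's theorem the series converges to their average, [(-1) + (-4)]/2 = -5/2.

-5/2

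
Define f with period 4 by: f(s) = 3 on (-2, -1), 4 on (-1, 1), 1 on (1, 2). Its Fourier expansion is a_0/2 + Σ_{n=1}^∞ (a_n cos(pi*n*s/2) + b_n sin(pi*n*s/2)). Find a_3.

a_3 = 1/2 ∫_{-2}^{2} f(s) cos(3*pi*s/2) ds.
Split the integral at the breakpoints.
Directly, an antiderivative of (3) cos(3*pi*s/2) is 2*sin(3*pi*s/2)/pi; evaluating from -2 to -1: ∫_{-2}^{-1} (3) cos(3*pi*s/2) ds = (2/pi) - (0) = 2/pi.
Directly, an antiderivative of (4) cos(3*pi*s/2) is 8*sin(3*pi*s/2)/(3*pi); evaluating from -1 to 1: ∫_{-1}^{1} (4) cos(3*pi*s/2) ds = (-8/(3*pi)) - (8/(3*pi)) = -16/(3*pi).
Directly, an antiderivative of (1) cos(3*pi*s/2) is 2*sin(3*pi*s/2)/(3*pi); evaluating from 1 to 2: ∫_{1}^{2} (1) cos(3*pi*s/2) ds = (0) - (-2/(3*pi)) = 2/(3*pi).
Summing the pieces and multiplying by (1/2) gives a_3 = -4/(3*pi).

-4/(3*pi)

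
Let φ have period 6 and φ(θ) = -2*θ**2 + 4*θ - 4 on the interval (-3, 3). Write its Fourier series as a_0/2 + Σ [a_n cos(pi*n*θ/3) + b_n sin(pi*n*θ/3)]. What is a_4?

-9/(2*pi**2)

a_4 = 1/3 ∫_{-3}^{3} φ(θ) cos(4*pi*θ/3) dθ.
Integrating by parts twice (tabular method), an antiderivative of (-2*θ**2 + 4*θ - 4) cos(4*pi*θ/3) is -3*θ**2*sin(4*pi*θ/3)/(2*pi) + 3*θ*sin(4*pi*θ/3)/pi - 9*θ*cos(4*pi*θ/3)/(4*pi**2) - 3*sin(4*pi*θ/3)/pi + 27*sin(4*pi*θ/3)/(16*pi**3) + 9*cos(4*pi*θ/3)/(4*pi**2); evaluating from -3 to 3: ∫_{-3}^{3} (-2*θ**2 + 4*θ - 4) cos(4*pi*θ/3) dθ = (-9/(2*pi**2)) - (9/pi**2) = -27/(2*pi**2).
Hence a_4 = (1/3)·(-27/(2*pi**2)) = -9/(2*pi**2).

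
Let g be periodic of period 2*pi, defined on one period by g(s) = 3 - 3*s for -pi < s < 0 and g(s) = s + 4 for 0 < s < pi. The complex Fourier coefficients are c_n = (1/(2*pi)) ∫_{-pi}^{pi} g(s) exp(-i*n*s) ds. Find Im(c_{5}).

Since g is real-valued, Im(c_{5}) = -(1/(2*pi)) ∫_{-pi}^{pi} g(s) sin(5*s) ds = -b_{5}/2.
Split the integral at the breakpoints.
Integrating by parts (boundary term plus one more integral), an antiderivative of (3 - 3*s) sin(5*s) is 3*s*cos(5*s)/5 - 3*sin(5*s)/25 - 3*cos(5*s)/5; evaluating from -pi to 0: ∫_{-pi}^{0} (3 - 3*s) sin(5*s) ds = (-3/5) - (3/5 + 3*pi/5) = -3*pi/5 - 6/5.
Integrating by parts (boundary term plus one more integral), an antiderivative of (s + 4) sin(5*s) is -s*cos(5*s)/5 + sin(5*s)/25 - 4*cos(5*s)/5; evaluating from 0 to pi: ∫_{0}^{pi} (s + 4) sin(5*s) ds = (pi/5 + 4/5) - (-4/5) = pi/5 + 8/5.
So ∫_{-pi}^{pi} g(s) sin(5*s) ds = 2/5 - 2*pi/5.
Hence Im(c_{5}) = (-1/(2*pi))·(2/5 - 2*pi/5) = (-1 + pi)/(5*pi).

(-1 + pi)/(5*pi)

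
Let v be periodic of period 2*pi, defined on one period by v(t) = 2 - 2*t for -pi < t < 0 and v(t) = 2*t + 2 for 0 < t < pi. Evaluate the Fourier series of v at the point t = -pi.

2 + 2*pi

t = -pi differs from t = pi by -1 full period(s), and the series is 2*pi-periodic.
v is continuous at t = pi with value 2 + 2*pi, so the series converges to 2 + 2*pi there.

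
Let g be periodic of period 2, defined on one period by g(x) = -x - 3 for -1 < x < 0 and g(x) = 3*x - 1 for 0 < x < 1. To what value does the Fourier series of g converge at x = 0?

At x = 0 the one-sided limits are g(0^-) = -3 and g(0^+) = -1.
By Dirichlet's theorem the series converges to their average, [(-3) + (-1)]/2 = -2.

-2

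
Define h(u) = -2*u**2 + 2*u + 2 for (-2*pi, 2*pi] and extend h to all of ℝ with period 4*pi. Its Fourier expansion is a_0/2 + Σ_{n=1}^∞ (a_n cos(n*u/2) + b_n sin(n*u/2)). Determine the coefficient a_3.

32/9

a_3 = (1/(2*pi)) ∫_{-2*pi}^{2*pi} h(u) cos(3*u/2) du.
Integrating by parts twice (tabular method), an antiderivative of (-2*u**2 + 2*u + 2) cos(3*u/2) is -4*u**2*sin(3*u/2)/3 + 4*u*sin(3*u/2)/3 - 16*u*cos(3*u/2)/9 + 68*sin(3*u/2)/27 + 8*cos(3*u/2)/9; evaluating from -2*pi to 2*pi: ∫_{-2*pi}^{2*pi} (-2*u**2 + 2*u + 2) cos(3*u/2) du = (-8/9 + 32*pi/9) - (-32*pi/9 - 8/9) = 64*pi/9.
Hence a_3 = (1/(2*pi))·(64*pi/9) = 32/9.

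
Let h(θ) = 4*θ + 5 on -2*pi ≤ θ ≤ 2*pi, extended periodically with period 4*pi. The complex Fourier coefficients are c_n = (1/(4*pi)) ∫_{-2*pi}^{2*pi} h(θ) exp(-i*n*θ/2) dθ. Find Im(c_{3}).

-8/3

Since h is real-valued, Im(c_{3}) = -(1/(4*pi)) ∫_{-2*pi}^{2*pi} h(θ) sin(3*θ/2) dθ = -b_{3}/2.
Integrating by parts (boundary term plus one more integral), an antiderivative of (4*θ + 5) sin(3*θ/2) is -8*θ*cos(3*θ/2)/3 + 16*sin(3*θ/2)/9 - 10*cos(3*θ/2)/3; evaluating from -2*pi to 2*pi: ∫_{-2*pi}^{2*pi} (4*θ + 5) sin(3*θ/2) dθ = (10/3 + 16*pi/3) - (10/3 - 16*pi/3) = 32*pi/3.
Hence Im(c_{3}) = (-1/(4*pi))·(32*pi/3) = -8/3.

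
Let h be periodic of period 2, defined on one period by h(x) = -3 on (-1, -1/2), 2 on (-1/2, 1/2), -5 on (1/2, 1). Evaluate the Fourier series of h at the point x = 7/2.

x = 7/2 differs from x = -1/2 by 2 full period(s), and the series is 2-periodic.
At x = -1/2 the one-sided limits are h(-1/2^-) = -3 and h(-1/2^+) = 2.
By Dirichlet's theorem the series converges to their average, [(-3) + (2)]/2 = -1/2.

-1/2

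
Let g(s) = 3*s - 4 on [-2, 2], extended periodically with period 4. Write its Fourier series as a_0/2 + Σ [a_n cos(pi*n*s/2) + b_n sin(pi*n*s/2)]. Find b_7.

b_7 = 1/2 ∫_{-2}^{2} g(s) sin(7*pi*s/2) ds.
Integrating by parts (boundary term plus one more integral), an antiderivative of (3*s - 4) sin(7*pi*s/2) is -6*s*cos(7*pi*s/2)/(7*pi) + 12*sin(7*pi*s/2)/(49*pi**2) + 8*cos(7*pi*s/2)/(7*pi); evaluating from -2 to 2: ∫_{-2}^{2} (3*s - 4) sin(7*pi*s/2) ds = (4/(7*pi)) - (-20/(7*pi)) = 24/(7*pi).
Hence b_7 = (1/2)·(24/(7*pi)) = 12/(7*pi).

12/(7*pi)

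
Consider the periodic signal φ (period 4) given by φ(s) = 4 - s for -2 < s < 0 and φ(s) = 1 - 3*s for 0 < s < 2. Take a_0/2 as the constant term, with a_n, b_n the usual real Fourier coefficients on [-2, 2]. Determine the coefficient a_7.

8/(49*pi**2)

a_7 = 1/2 ∫_{-2}^{2} φ(s) cos(7*pi*s/2) ds.
Split the integral at the breakpoints.
Integrating by parts (boundary term plus one more integral), an antiderivative of (4 - s) cos(7*pi*s/2) is -2*s*sin(7*pi*s/2)/(7*pi) + 8*sin(7*pi*s/2)/(7*pi) - 4*cos(7*pi*s/2)/(49*pi**2); evaluating from -2 to 0: ∫_{-2}^{0} (4 - s) cos(7*pi*s/2) ds = (-4/(49*pi**2)) - (4/(49*pi**2)) = -8/(49*pi**2).
Integrating by parts (boundary term plus one more integral), an antiderivative of (1 - 3*s) cos(7*pi*s/2) is -6*s*sin(7*pi*s/2)/(7*pi) + 2*sin(7*pi*s/2)/(7*pi) - 12*cos(7*pi*s/2)/(49*pi**2); evaluating from 0 to 2: ∫_{0}^{2} (1 - 3*s) cos(7*pi*s/2) ds = (12/(49*pi**2)) - (-12/(49*pi**2)) = 24/(49*pi**2).
Summing the pieces and multiplying by (1/2) gives a_7 = 8/(49*pi**2).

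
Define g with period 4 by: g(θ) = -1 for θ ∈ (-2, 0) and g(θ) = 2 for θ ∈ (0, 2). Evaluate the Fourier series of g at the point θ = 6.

θ = 6 differs from θ = 2 by 1 full period(s), and the series is 4-periodic.
At θ = 2 the one-sided limits are g(2^-) = 2 and g(2^+) = -1.
By Dirichlet's theorem the series converges to their average, [(2) + (-1)]/2 = 1/2.

1/2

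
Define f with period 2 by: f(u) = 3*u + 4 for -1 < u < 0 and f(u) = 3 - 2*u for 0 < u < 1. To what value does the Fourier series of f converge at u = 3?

u = 3 differs from u = -1 by 2 full period(s), and the series is 2-periodic.
f is continuous at u = -1 with value 1, so the series converges to 1 there.

1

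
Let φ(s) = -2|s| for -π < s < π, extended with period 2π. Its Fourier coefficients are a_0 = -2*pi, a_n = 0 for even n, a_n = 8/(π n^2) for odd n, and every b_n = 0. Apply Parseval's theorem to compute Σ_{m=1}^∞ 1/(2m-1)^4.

pi**4/96

Parseval: a_0^2/2 + Σ a_n^2 = (1/π) ∫_{-π}^{π} φ(s)^2 ds = 8*pi**2/3.
Subtract a_0^2/2 = 2*pi**2: Σ a_n^2 = 2*pi**2/3.
Only odd n contribute, with a_n^2 = 64/(π^2 n^4), so Σ_{m≥1} 1/(2m-1)^4 = π^2·(2*pi**2/3)/64 = pi**4/96.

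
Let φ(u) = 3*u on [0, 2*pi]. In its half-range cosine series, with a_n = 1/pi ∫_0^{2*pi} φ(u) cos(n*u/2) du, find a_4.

a_4 = 1/pi ∫_0^{2*pi} (3*u) cos(2*u) du.
Integrating by parts (boundary term plus one more integral), an antiderivative of (3*u) cos(2*u) is 3*u*sin(2*u)/2 + 3*cos(2*u)/4; evaluating from 0 to 2*pi: ∫_{0}^{2*pi} (3*u) cos(2*u) du = (3/4) - (3/4) = 0.
Hence a_4 = (1/pi)·(0) = 0.

0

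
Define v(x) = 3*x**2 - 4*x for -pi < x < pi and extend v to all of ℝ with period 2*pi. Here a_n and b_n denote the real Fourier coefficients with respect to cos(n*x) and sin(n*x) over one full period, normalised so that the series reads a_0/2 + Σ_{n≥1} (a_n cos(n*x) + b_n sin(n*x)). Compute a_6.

a_6 = 1/pi ∫_{-pi}^{pi} v(x) cos(6*x) dx.
Integrating by parts twice (tabular method), an antiderivative of (3*x**2 - 4*x) cos(6*x) is x**2*sin(6*x)/2 - 2*x*sin(6*x)/3 + x*cos(6*x)/6 - sin(6*x)/36 - cos(6*x)/9; evaluating from -pi to pi: ∫_{-pi}^{pi} (3*x**2 - 4*x) cos(6*x) dx = (-1/9 + pi/6) - (-pi/6 - 1/9) = pi/3.
Hence a_6 = (1/pi)·(pi/3) = 1/3.

1/3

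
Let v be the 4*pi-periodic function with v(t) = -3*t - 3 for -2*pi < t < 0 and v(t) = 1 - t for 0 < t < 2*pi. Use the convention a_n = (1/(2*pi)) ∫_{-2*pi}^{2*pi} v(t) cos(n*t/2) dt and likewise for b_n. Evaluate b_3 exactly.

8*(1 - pi)/(3*pi)

b_3 = (1/(2*pi)) ∫_{-2*pi}^{2*pi} v(t) sin(3*t/2) dt.
Split the integral at the breakpoints.
Integrating by parts (boundary term plus one more integral), an antiderivative of (-3*t - 3) sin(3*t/2) is 2*t*cos(3*t/2) - 4*sin(3*t/2)/3 + 2*cos(3*t/2); evaluating from -2*pi to 0: ∫_{-2*pi}^{0} (-3*t - 3) sin(3*t/2) dt = (2) - (-2 + 4*pi) = 4 - 4*pi.
Integrating by parts (boundary term plus one more integral), an antiderivative of (1 - t) sin(3*t/2) is 2*t*cos(3*t/2)/3 - 4*sin(3*t/2)/9 - 2*cos(3*t/2)/3; evaluating from 0 to 2*pi: ∫_{0}^{2*pi} (1 - t) sin(3*t/2) dt = (2/3 - 4*pi/3) - (-2/3) = 4/3 - 4*pi/3.
Summing the pieces and multiplying by (1/(2*pi)) gives b_3 = 8*(1 - pi)/(3*pi).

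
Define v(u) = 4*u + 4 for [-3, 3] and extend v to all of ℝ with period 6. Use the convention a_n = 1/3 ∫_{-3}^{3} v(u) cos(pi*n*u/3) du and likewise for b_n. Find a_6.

0

a_6 = 1/3 ∫_{-3}^{3} v(u) cos(2*pi*u) du.
Integrating by parts (boundary term plus one more integral), an antiderivative of (4*u + 4) cos(2*pi*u) is 2*u*sin(2*pi*u)/pi + 2*sin(2*pi*u)/pi + cos(2*pi*u)/pi**2; evaluating from -3 to 3: ∫_{-3}^{3} (4*u + 4) cos(2*pi*u) du = (pi**(-2)) - (pi**(-2)) = 0.
Hence a_6 = (1/3)·(0) = 0.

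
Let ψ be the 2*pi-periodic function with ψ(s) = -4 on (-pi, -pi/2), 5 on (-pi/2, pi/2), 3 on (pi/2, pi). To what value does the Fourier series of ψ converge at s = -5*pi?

s = -5*pi differs from s = -pi by -2 full period(s), and the series is 2*pi-periodic.
At s = -pi the one-sided limits are ψ(-pi^-) = 3 and ψ(-pi^+) = -4.
By Dirichlet's theorem the series converges to their average, [(3) + (-4)]/2 = -1/2.

-1/2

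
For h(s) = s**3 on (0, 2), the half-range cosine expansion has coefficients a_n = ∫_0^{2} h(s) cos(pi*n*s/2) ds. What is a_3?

16*(4 - 9*pi**2)/(27*pi**4)

a_3 = ∫_0^{2} (s**3) cos(3*pi*s/2) ds.
Integrating by parts three times (tabular method), an antiderivative of (s**3) cos(3*pi*s/2) is 2*s**3*sin(3*pi*s/2)/(3*pi) + 4*s**2*cos(3*pi*s/2)/(3*pi**2) - 16*s*sin(3*pi*s/2)/(9*pi**3) - 32*cos(3*pi*s/2)/(27*pi**4); evaluating from 0 to 2: ∫_{0}^{2} (s**3) cos(3*pi*s/2) ds = (16*(2 - 9*pi**2)/(27*pi**4)) - (-32/(27*pi**4)) = 16*(4 - 9*pi**2)/(27*pi**4).
Hence a_3 = 16*(4 - 9*pi**2)/(27*pi**4).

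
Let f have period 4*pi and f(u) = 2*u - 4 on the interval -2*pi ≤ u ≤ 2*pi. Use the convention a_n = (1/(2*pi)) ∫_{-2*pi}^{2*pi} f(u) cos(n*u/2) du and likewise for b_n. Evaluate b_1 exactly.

b_1 = (1/(2*pi)) ∫_{-2*pi}^{2*pi} f(u) sin(u/2) du.
Integrating by parts (boundary term plus one more integral), an antiderivative of (2*u - 4) sin(u/2) is -4*u*cos(u/2) + 8*sin(u/2) + 8*cos(u/2); evaluating from -2*pi to 2*pi: ∫_{-2*pi}^{2*pi} (2*u - 4) sin(u/2) du = (-8 + 8*pi) - (-8*pi - 8) = 16*pi.
Hence b_1 = (1/(2*pi))·(16*pi) = 8.

8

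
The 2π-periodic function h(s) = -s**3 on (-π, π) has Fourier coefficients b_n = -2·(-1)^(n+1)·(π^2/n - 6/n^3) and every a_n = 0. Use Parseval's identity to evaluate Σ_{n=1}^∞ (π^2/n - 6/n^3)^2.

Parseval: Σ b_n^2 = (1/π) ∫_{-π}^{π} h(s)^2 ds = 2*pi**6/7.
b_n^2 = 4·(π^2/n - 6/n^3)^2, so the sum equals (2*pi**6/7)/4 = pi**6/14.

pi**6/14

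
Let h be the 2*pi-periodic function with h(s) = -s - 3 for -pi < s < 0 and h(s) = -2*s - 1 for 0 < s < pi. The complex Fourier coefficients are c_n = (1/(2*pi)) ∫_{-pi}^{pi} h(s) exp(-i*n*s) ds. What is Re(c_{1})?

1/pi

Since h is real-valued, Re(c_{1}) = (1/(2*pi)) ∫_{-pi}^{pi} h(s) cos(s) ds = a_{1}/2.
Split the integral at the breakpoints.
Integrating by parts (boundary term plus one more integral), an antiderivative of (-s - 3) cos(s) is -s*sin(s) - 3*sin(s) - cos(s); evaluating from -pi to 0: ∫_{-pi}^{0} (-s - 3) cos(s) ds = (-1) - (1) = -2.
Integrating by parts (boundary term plus one more integral), an antiderivative of (-2*s - 1) cos(s) is -2*s*sin(s) - sin(s) - 2*cos(s); evaluating from 0 to pi: ∫_{0}^{pi} (-2*s - 1) cos(s) ds = (2) - (-2) = 4.
So ∫_{-pi}^{pi} h(s) cos(s) ds = 2.
Hence Re(c_{1}) = (1/(2*pi))·(2) = 1/pi.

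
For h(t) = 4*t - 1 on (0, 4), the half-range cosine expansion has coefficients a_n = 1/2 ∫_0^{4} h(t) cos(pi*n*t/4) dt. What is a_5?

-64/(25*pi**2)

a_5 = 1/2 ∫_0^{4} (4*t - 1) cos(5*pi*t/4) dt.
Integrating by parts (boundary term plus one more integral), an antiderivative of (4*t - 1) cos(5*pi*t/4) is 16*t*sin(5*pi*t/4)/(5*pi) - 4*sin(5*pi*t/4)/(5*pi) + 64*cos(5*pi*t/4)/(25*pi**2); evaluating from 0 to 4: ∫_{0}^{4} (4*t - 1) cos(5*pi*t/4) dt = (-64/(25*pi**2)) - (64/(25*pi**2)) = -128/(25*pi**2).
Hence a_5 = (1/2)·(-128/(25*pi**2)) = -64/(25*pi**2).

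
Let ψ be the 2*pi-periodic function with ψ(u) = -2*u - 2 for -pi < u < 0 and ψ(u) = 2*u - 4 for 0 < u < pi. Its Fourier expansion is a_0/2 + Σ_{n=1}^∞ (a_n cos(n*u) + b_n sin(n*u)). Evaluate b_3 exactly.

-4/(3*pi)

b_3 = 1/pi ∫_{-pi}^{pi} ψ(u) sin(3*u) du.
Split the integral at the breakpoints.
Integrating by parts (boundary term plus one more integral), an antiderivative of (-2*u - 2) sin(3*u) is 2*u*cos(3*u)/3 - 2*sin(3*u)/9 + 2*cos(3*u)/3; evaluating from -pi to 0: ∫_{-pi}^{0} (-2*u - 2) sin(3*u) du = (2/3) - (-2/3 + 2*pi/3) = 4/3 - 2*pi/3.
Integrating by parts (boundary term plus one more integral), an antiderivative of (2*u - 4) sin(3*u) is -2*u*cos(3*u)/3 + 2*sin(3*u)/9 + 4*cos(3*u)/3; evaluating from 0 to pi: ∫_{0}^{pi} (2*u - 4) sin(3*u) du = (-4/3 + 2*pi/3) - (4/3) = -8/3 + 2*pi/3.
Summing the pieces and multiplying by (1/pi) gives b_3 = -4/(3*pi).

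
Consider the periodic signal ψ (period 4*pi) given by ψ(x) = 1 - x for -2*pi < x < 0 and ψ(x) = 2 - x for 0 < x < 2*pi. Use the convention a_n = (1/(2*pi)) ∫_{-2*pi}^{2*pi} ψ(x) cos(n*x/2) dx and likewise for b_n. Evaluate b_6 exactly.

2/3

b_6 = (1/(2*pi)) ∫_{-2*pi}^{2*pi} ψ(x) sin(3*x) dx.
Split the integral at the breakpoints.
Integrating by parts (boundary term plus one more integral), an antiderivative of (1 - x) sin(3*x) is x*cos(3*x)/3 - sin(3*x)/9 - cos(3*x)/3; evaluating from -2*pi to 0: ∫_{-2*pi}^{0} (1 - x) sin(3*x) dx = (-1/3) - (-2*pi/3 - 1/3) = 2*pi/3.
Integrating by parts (boundary term plus one more integral), an antiderivative of (2 - x) sin(3*x) is x*cos(3*x)/3 - sin(3*x)/9 - 2*cos(3*x)/3; evaluating from 0 to 2*pi: ∫_{0}^{2*pi} (2 - x) sin(3*x) dx = (-2/3 + 2*pi/3) - (-2/3) = 2*pi/3.
Summing the pieces and multiplying by (1/(2*pi)) gives b_6 = 2/3.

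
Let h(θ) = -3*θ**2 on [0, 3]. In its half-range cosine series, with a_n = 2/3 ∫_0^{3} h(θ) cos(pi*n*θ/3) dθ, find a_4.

-27/(4*pi**2)

a_4 = 2/3 ∫_0^{3} (-3*θ**2) cos(4*pi*θ/3) dθ.
Integrating by parts twice (tabular method), an antiderivative of (-3*θ**2) cos(4*pi*θ/3) is -9*θ**2*sin(4*pi*θ/3)/(4*pi) - 27*θ*cos(4*pi*θ/3)/(8*pi**2) + 81*sin(4*pi*θ/3)/(32*pi**3); evaluating from 0 to 3: ∫_{0}^{3} (-3*θ**2) cos(4*pi*θ/3) dθ = (-81/(8*pi**2)) - (0) = -81/(8*pi**2).
Hence a_4 = (2/3)·(-81/(8*pi**2)) = -27/(4*pi**2).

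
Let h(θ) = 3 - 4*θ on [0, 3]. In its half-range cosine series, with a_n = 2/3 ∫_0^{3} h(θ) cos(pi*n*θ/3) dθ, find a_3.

a_3 = 2/3 ∫_0^{3} (3 - 4*θ) cos(pi*θ) dθ.
Integrating by parts (boundary term plus one more integral), an antiderivative of (3 - 4*θ) cos(pi*θ) is -4*θ*sin(pi*θ)/pi + 3*sin(pi*θ)/pi - 4*cos(pi*θ)/pi**2; evaluating from 0 to 3: ∫_{0}^{3} (3 - 4*θ) cos(pi*θ) dθ = (4/pi**2) - (-4/pi**2) = 8/pi**2.
Hence a_3 = (2/3)·(8/pi**2) = 16/(3*pi**2).

16/(3*pi**2)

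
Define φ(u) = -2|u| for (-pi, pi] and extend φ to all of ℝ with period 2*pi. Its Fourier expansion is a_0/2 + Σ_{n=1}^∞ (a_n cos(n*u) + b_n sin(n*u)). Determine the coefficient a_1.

a_1 = 1/pi ∫_{-pi}^{pi} φ(u) cos(u) du.
φ is even and cos(u) is even, so the integrand is even and a_1 = 2/pi ∫_0^{pi} φ(u) cos(u) du.
Integrating by parts (boundary term plus one more integral), an antiderivative of (-2*u) cos(u) is -2*u*sin(u) - 2*cos(u); evaluating from 0 to pi: ∫_{0}^{pi} (-2*u) cos(u) du = (2) - (-2) = 4.
Hence a_1 = (2/pi)·(4) = 8/pi.

8/pi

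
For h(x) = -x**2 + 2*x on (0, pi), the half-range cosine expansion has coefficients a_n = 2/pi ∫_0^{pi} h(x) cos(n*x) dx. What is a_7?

a_7 = 2/pi ∫_0^{pi} (-x**2 + 2*x) cos(7*x) dx.
Integrating by parts twice (tabular method), an antiderivative of (-x**2 + 2*x) cos(7*x) is -x**2*sin(7*x)/7 + 2*x*sin(7*x)/7 - 2*x*cos(7*x)/49 + 2*sin(7*x)/343 + 2*cos(7*x)/49; evaluating from 0 to pi: ∫_{0}^{pi} (-x**2 + 2*x) cos(7*x) dx = (-2/49 + 2*pi/49) - (2/49) = -4/49 + 2*pi/49.
Hence a_7 = (2/pi)·(-4/49 + 2*pi/49) = 4*(-2 + pi)/(49*pi).

4*(-2 + pi)/(49*pi)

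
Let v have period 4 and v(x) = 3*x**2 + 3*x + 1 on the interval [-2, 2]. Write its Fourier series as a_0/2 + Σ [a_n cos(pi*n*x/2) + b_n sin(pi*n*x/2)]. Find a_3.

-16/(3*pi**2)

a_3 = 1/2 ∫_{-2}^{2} v(x) cos(3*pi*x/2) dx.
Integrating by parts twice (tabular method), an antiderivative of (3*x**2 + 3*x + 1) cos(3*pi*x/2) is 2*x**2*sin(3*pi*x/2)/pi + 2*x*sin(3*pi*x/2)/pi + 8*x*cos(3*pi*x/2)/(3*pi**2) - 16*sin(3*pi*x/2)/(9*pi**3) + 2*sin(3*pi*x/2)/(3*pi) + 4*cos(3*pi*x/2)/(3*pi**2); evaluating from -2 to 2: ∫_{-2}^{2} (3*x**2 + 3*x + 1) cos(3*pi*x/2) dx = (-20/(3*pi**2)) - (4/pi**2) = -32/(3*pi**2).
Hence a_3 = (1/2)·(-32/(3*pi**2)) = -16/(3*pi**2).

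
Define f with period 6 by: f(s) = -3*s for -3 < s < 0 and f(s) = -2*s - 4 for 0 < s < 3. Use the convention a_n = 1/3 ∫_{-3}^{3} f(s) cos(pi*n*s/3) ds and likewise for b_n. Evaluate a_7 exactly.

a_7 = 1/3 ∫_{-3}^{3} f(s) cos(7*pi*s/3) ds.
Split the integral at the breakpoints.
Integrating by parts (boundary term plus one more integral), an antiderivative of (-3*s) cos(7*pi*s/3) is -9*s*sin(7*pi*s/3)/(7*pi) - 27*cos(7*pi*s/3)/(49*pi**2); evaluating from -3 to 0: ∫_{-3}^{0} (-3*s) cos(7*pi*s/3) ds = (-27/(49*pi**2)) - (27/(49*pi**2)) = -54/(49*pi**2).
Integrating by parts (boundary term plus one more integral), an antiderivative of (-2*s - 4) cos(7*pi*s/3) is -6*s*sin(7*pi*s/3)/(7*pi) - 12*sin(7*pi*s/3)/(7*pi) - 18*cos(7*pi*s/3)/(49*pi**2); evaluating from 0 to 3: ∫_{0}^{3} (-2*s - 4) cos(7*pi*s/3) ds = (18/(49*pi**2)) - (-18/(49*pi**2)) = 36/(49*pi**2).
Summing the pieces and multiplying by (1/3) gives a_7 = -6/(49*pi**2).

-6/(49*pi**2)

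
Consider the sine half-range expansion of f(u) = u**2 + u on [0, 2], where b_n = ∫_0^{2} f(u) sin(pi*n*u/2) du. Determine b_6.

b_6 = ∫_0^{2} (u**2 + u) sin(3*pi*u) du.
Integrating by parts twice (tabular method), an antiderivative of (u**2 + u) sin(3*pi*u) is -u**2*cos(3*pi*u)/(3*pi) + 2*u*sin(3*pi*u)/(9*pi**2) - u*cos(3*pi*u)/(3*pi) + sin(3*pi*u)/(9*pi**2) + 2*cos(3*pi*u)/(27*pi**3); evaluating from 0 to 2: ∫_{0}^{2} (u**2 + u) sin(3*pi*u) du = (-2/pi + 2/(27*pi**3)) - (2/(27*pi**3)) = -2/pi.
Hence b_6 = -2/pi.

-2/pi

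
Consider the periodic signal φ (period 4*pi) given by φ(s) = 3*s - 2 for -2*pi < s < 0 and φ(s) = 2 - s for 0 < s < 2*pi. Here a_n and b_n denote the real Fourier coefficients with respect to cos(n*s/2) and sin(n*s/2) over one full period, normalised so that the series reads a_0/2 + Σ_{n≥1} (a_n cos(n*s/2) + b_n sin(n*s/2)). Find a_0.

a_0 = (1/(2*pi)) ∫_{-2*pi}^{2*pi} φ(s) ds = (1/(2*pi)) · (-8*pi**2) = -4*pi.

-4*pi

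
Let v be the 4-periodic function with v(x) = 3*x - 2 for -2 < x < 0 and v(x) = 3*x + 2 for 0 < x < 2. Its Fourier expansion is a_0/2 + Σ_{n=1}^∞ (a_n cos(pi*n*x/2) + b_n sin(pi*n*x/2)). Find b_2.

b_2 = 1/2 ∫_{-2}^{2} v(x) sin(pi*x) dx.
v is odd and sin(pi*x) is odd, so the integrand is even and b_2 = ∫_0^{2} v(x) sin(pi*x) dx.
Integrating by parts (boundary term plus one more integral), an antiderivative of (3*x + 2) sin(pi*x) is -3*x*cos(pi*x)/pi + 3*sin(pi*x)/pi**2 - 2*cos(pi*x)/pi; evaluating from 0 to 2: ∫_{0}^{2} (3*x + 2) sin(pi*x) dx = (-8/pi) - (-2/pi) = -6/pi.
Hence b_2 = -6/pi.

-6/pi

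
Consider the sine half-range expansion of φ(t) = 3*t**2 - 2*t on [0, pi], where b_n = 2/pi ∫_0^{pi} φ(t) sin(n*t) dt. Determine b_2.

2 - 3*pi

b_2 = 2/pi ∫_0^{pi} (3*t**2 - 2*t) sin(2*t) dt.
Integrating by parts twice (tabular method), an antiderivative of (3*t**2 - 2*t) sin(2*t) is -3*t**2*cos(2*t)/2 + 3*t*sin(2*t)/2 + t*cos(2*t) - sin(2*t)/2 + 3*cos(2*t)/4; evaluating from 0 to pi: ∫_{0}^{pi} (3*t**2 - 2*t) sin(2*t) dt = (-3*pi**2/2 + 3/4 + pi) - (3/4) = pi*(2 - 3*pi)/2.
Hence b_2 = (2/pi)·(pi*(2 - 3*pi)/2) = 2 - 3*pi.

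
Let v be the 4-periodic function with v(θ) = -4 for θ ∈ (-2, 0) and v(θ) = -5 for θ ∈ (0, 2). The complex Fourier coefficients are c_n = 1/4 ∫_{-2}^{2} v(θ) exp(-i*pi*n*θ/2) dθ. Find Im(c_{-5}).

Since v is real-valued, Im(c_{-5}) = -1/4 ∫_{-2}^{2} v(θ) sin(-5*pi*θ/2) dθ = b_{5}/2.
Split the integral at the breakpoints.
Directly, an antiderivative of (-4) sin(-5*pi*θ/2) is -8*cos(5*pi*θ/2)/(5*pi); evaluating from -2 to 0: ∫_{-2}^{0} (-4) sin(-5*pi*θ/2) dθ = (-8/(5*pi)) - (8/(5*pi)) = -16/(5*pi).
Directly, an antiderivative of (-5) sin(-5*pi*θ/2) is -2*cos(5*pi*θ/2)/pi; evaluating from 0 to 2: ∫_{0}^{2} (-5) sin(-5*pi*θ/2) dθ = (2/pi) - (-2/pi) = 4/pi.
So ∫_{-2}^{2} v(θ) sin(-5*pi*θ/2) dθ = 4/(5*pi).
Hence Im(c_{-5}) = (-1/4)·(4/(5*pi)) = -1/(5*pi).

-1/(5*pi)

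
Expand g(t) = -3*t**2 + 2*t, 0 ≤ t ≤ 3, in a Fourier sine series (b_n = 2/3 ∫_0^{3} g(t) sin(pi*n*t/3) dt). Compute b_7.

-6/pi + 216/(343*pi**3)

b_7 = 2/3 ∫_0^{3} (-3*t**2 + 2*t) sin(7*pi*t/3) dt.
Integrating by parts twice (tabular method), an antiderivative of (-3*t**2 + 2*t) sin(7*pi*t/3) is 9*t**2*cos(7*pi*t/3)/(7*pi) - 54*t*sin(7*pi*t/3)/(49*pi**2) - 6*t*cos(7*pi*t/3)/(7*pi) + 18*sin(7*pi*t/3)/(49*pi**2) - 162*cos(7*pi*t/3)/(343*pi**3); evaluating from 0 to 3: ∫_{0}^{3} (-3*t**2 + 2*t) sin(7*pi*t/3) dt = (-9/pi + 162/(343*pi**3)) - (-162/(343*pi**3)) = -9/pi + 324/(343*pi**3).
Hence b_7 = (2/3)·(-9/pi + 324/(343*pi**3)) = -6/pi + 216/(343*pi**3).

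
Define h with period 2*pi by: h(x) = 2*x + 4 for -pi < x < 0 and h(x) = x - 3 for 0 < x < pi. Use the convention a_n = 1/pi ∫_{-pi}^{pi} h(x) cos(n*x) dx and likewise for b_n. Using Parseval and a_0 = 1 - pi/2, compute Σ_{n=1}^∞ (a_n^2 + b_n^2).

-21*pi/2 + 37*pi**2/24 + 49/2

Parseval: a_0^2/2 + Σ_{n≥1} (a_n^2+b_n^2) = 1/pi ∫_{-pi}^{pi} h(x)^2 dx = -11*pi + 5*pi**2/3 + 25.
Subtract a_0^2/2 = (2 - pi)**2/8: Σ (a_n^2+b_n^2) = -21*pi/2 + 37*pi**2/24 + 49/2.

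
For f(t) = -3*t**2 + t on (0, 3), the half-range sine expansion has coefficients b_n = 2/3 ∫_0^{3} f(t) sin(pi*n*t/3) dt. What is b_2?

b_2 = 2/3 ∫_0^{3} (-3*t**2 + t) sin(2*pi*t/3) dt.
Integrating by parts twice (tabular method), an antiderivative of (-3*t**2 + t) sin(2*pi*t/3) is 9*t**2*cos(2*pi*t/3)/(2*pi) - 27*t*sin(2*pi*t/3)/(2*pi**2) - 3*t*cos(2*pi*t/3)/(2*pi) + 9*sin(2*pi*t/3)/(4*pi**2) - 81*cos(2*pi*t/3)/(4*pi**3); evaluating from 0 to 3: ∫_{0}^{3} (-3*t**2 + t) sin(2*pi*t/3) dt = (-81/(4*pi**3) + 36/pi) - (-81/(4*pi**3)) = 36/pi.
Hence b_2 = (2/3)·(36/pi) = 24/pi.

24/pi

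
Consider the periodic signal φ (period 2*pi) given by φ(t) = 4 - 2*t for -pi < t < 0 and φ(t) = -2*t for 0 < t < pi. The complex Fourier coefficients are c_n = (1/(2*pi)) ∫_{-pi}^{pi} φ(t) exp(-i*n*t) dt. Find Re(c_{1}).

Since φ is real-valued, Re(c_{1}) = (1/(2*pi)) ∫_{-pi}^{pi} φ(t) cos(t) dt = a_{1}/2.
Split the integral at the breakpoints.
Integrating by parts (boundary term plus one more integral), an antiderivative of (4 - 2*t) cos(t) is -2*t*sin(t) + 4*sin(t) - 2*cos(t); evaluating from -pi to 0: ∫_{-pi}^{0} (4 - 2*t) cos(t) dt = (-2) - (2) = -4.
Integrating by parts (boundary term plus one more integral), an antiderivative of (-2*t) cos(t) is -2*t*sin(t) - 2*cos(t); evaluating from 0 to pi: ∫_{0}^{pi} (-2*t) cos(t) dt = (2) - (-2) = 4.
So ∫_{-pi}^{pi} φ(t) cos(t) dt = 0.
Hence Re(c_{1}) = (1/(2*pi))·(0) = 0.

0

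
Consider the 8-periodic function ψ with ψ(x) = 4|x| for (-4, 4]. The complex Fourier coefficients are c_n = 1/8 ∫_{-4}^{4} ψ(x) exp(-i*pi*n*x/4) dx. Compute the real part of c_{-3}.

-32/(9*pi**2)

Since ψ is real-valued, Re(c_{-3}) = 1/8 ∫_{-4}^{4} ψ(x) cos(-3*pi*x/4) dx = a_{3}/2.
ψ is even and cos(-3*pi*x/4) is even, so the integrand is even: ∫_{-4}^{4} ψ(x) cos(-3*pi*x/4) dx = 2∫_0^{4} ψ(x) cos(-3*pi*x/4) dx.
Integrating by parts (boundary term plus one more integral), an antiderivative of (4*x) cos(-3*pi*x/4) is 16*x*sin(3*pi*x/4)/(3*pi) + 64*cos(3*pi*x/4)/(9*pi**2); evaluating from 0 to 4: ∫_{0}^{4} (4*x) cos(-3*pi*x/4) dx = (-64/(9*pi**2)) - (64/(9*pi**2)) = -128/(9*pi**2).
So ∫_{-4}^{4} ψ(x) cos(-3*pi*x/4) dx = -256/(9*pi**2).
Hence Re(c_{-3}) = (1/8)·(-256/(9*pi**2)) = -32/(9*pi**2).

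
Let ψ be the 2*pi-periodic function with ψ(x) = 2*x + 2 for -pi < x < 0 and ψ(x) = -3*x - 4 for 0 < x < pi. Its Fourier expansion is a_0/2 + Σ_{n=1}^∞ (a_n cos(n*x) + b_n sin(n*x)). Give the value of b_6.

1/6

b_6 = 1/pi ∫_{-pi}^{pi} ψ(x) sin(6*x) dx.
Split the integral at the breakpoints.
Integrating by parts (boundary term plus one more integral), an antiderivative of (2*x + 2) sin(6*x) is -x*cos(6*x)/3 + sin(6*x)/18 - cos(6*x)/3; evaluating from -pi to 0: ∫_{-pi}^{0} (2*x + 2) sin(6*x) dx = (-1/3) - (-1/3 + pi/3) = -pi/3.
Integrating by parts (boundary term plus one more integral), an antiderivative of (-3*x - 4) sin(6*x) is x*cos(6*x)/2 - sin(6*x)/12 + 2*cos(6*x)/3; evaluating from 0 to pi: ∫_{0}^{pi} (-3*x - 4) sin(6*x) dx = (2/3 + pi/2) - (2/3) = pi/2.
Summing the pieces and multiplying by (1/pi) gives b_6 = 1/6.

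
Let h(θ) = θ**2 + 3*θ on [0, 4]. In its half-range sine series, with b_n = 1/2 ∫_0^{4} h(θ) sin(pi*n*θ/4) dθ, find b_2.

b_2 = 1/2 ∫_0^{4} (θ**2 + 3*θ) sin(pi*θ/2) dθ.
Integrating by parts twice (tabular method), an antiderivative of (θ**2 + 3*θ) sin(pi*θ/2) is -2*θ**2*cos(pi*θ/2)/pi + 8*θ*sin(pi*θ/2)/pi**2 - 6*θ*cos(pi*θ/2)/pi + 12*sin(pi*θ/2)/pi**2 + 16*cos(pi*θ/2)/pi**3; evaluating from 0 to 4: ∫_{0}^{4} (θ**2 + 3*θ) sin(pi*θ/2) dθ = (-56/pi + 16/pi**3) - (16/pi**3) = -56/pi.
Hence b_2 = (1/2)·(-56/pi) = -28/pi.

-28/pi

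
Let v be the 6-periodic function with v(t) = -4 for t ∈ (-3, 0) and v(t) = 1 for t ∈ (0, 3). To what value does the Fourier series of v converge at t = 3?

t = 3 differs from t = -3 by 1 full period(s), and the series is 6-periodic.
At t = -3 the one-sided limits are v(-3^-) = 1 and v(-3^+) = -4.
By Dirichlet's theorem the series converges to their average, [(1) + (-4)]/2 = -3/2.

-3/2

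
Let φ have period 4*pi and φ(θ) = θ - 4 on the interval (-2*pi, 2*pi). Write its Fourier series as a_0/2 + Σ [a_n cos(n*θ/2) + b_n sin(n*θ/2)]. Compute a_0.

a_0 = (1/(2*pi)) ∫_{-2*pi}^{2*pi} φ(θ) dθ = (1/(2*pi)) · (-16*pi) = -8.

-8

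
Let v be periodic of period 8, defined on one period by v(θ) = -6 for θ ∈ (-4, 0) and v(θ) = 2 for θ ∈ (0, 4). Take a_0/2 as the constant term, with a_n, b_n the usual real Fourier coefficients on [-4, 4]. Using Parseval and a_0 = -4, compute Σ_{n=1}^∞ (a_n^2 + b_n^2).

Parseval: a_0^2/2 + Σ_{n≥1} (a_n^2+b_n^2) = 1/4 ∫_{-4}^{4} v(θ)^2 dθ = 40.
Subtract a_0^2/2 = 8: Σ (a_n^2+b_n^2) = 32.

32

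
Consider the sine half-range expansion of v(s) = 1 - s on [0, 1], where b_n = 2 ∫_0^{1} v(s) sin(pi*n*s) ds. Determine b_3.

b_3 = 2 ∫_0^{1} (1 - s) sin(3*pi*s) ds.
Integrating by parts (boundary term plus one more integral), an antiderivative of (1 - s) sin(3*pi*s) is s*cos(3*pi*s)/(3*pi) - sin(3*pi*s)/(9*pi**2) - cos(3*pi*s)/(3*pi); evaluating from 0 to 1: ∫_{0}^{1} (1 - s) sin(3*pi*s) ds = (0) - (-1/(3*pi)) = 1/(3*pi).
Hence b_3 = 2·(1/(3*pi)) = 2/(3*pi).

2/(3*pi)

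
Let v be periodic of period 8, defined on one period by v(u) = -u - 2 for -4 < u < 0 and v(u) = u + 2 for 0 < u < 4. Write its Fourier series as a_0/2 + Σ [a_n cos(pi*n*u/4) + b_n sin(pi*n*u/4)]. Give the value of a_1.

-16/pi**2

a_1 = 1/4 ∫_{-4}^{4} v(u) cos(pi*u/4) du.
Split the integral at the breakpoints.
Integrating by parts (boundary term plus one more integral), an antiderivative of (-u - 2) cos(pi*u/4) is -4*u*sin(pi*u/4)/pi - 8*sin(pi*u/4)/pi - 16*cos(pi*u/4)/pi**2; evaluating from -4 to 0: ∫_{-4}^{0} (-u - 2) cos(pi*u/4) du = (-16/pi**2) - (16/pi**2) = -32/pi**2.
Integrating by parts (boundary term plus one more integral), an antiderivative of (u + 2) cos(pi*u/4) is 4*u*sin(pi*u/4)/pi + 8*sin(pi*u/4)/pi + 16*cos(pi*u/4)/pi**2; evaluating from 0 to 4: ∫_{0}^{4} (u + 2) cos(pi*u/4) du = (-16/pi**2) - (16/pi**2) = -32/pi**2.
Summing the pieces and multiplying by (1/4) gives a_1 = -16/pi**2.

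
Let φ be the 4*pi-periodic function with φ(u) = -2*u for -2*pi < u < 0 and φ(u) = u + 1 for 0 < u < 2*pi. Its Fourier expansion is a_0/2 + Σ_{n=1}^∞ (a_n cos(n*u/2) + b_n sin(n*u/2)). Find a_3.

a_3 = (1/(2*pi)) ∫_{-2*pi}^{2*pi} φ(u) cos(3*u/2) du.
Split the integral at the breakpoints.
Integrating by parts (boundary term plus one more integral), an antiderivative of (-2*u) cos(3*u/2) is -4*u*sin(3*u/2)/3 - 8*cos(3*u/2)/9; evaluating from -2*pi to 0: ∫_{-2*pi}^{0} (-2*u) cos(3*u/2) du = (-8/9) - (8/9) = -16/9.
Integrating by parts (boundary term plus one more integral), an antiderivative of (u + 1) cos(3*u/2) is 2*u*sin(3*u/2)/3 + 2*sin(3*u/2)/3 + 4*cos(3*u/2)/9; evaluating from 0 to 2*pi: ∫_{0}^{2*pi} (u + 1) cos(3*u/2) du = (-4/9) - (4/9) = -8/9.
Summing the pieces and multiplying by (1/(2*pi)) gives a_3 = -4/(3*pi).

-4/(3*pi)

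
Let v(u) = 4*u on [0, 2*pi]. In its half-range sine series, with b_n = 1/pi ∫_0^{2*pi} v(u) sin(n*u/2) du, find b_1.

16

b_1 = 1/pi ∫_0^{2*pi} (4*u) sin(u/2) du.
Integrating by parts (boundary term plus one more integral), an antiderivative of (4*u) sin(u/2) is -8*u*cos(u/2) + 16*sin(u/2); evaluating from 0 to 2*pi: ∫_{0}^{2*pi} (4*u) sin(u/2) du = (16*pi) - (0) = 16*pi.
Hence b_1 = (1/pi)·(16*pi) = 16.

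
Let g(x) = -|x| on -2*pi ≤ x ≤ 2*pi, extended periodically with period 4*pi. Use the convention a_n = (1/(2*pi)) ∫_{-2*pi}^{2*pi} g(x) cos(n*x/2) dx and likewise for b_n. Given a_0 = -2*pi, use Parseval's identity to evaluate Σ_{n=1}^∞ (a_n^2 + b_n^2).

Parseval: a_0^2/2 + Σ_{n≥1} (a_n^2+b_n^2) = (1/(2*pi)) ∫_{-2*pi}^{2*pi} g(x)^2 dx = 8*pi**2/3.
Subtract a_0^2/2 = 2*pi**2: Σ (a_n^2+b_n^2) = 2*pi**2/3.

2*pi**2/3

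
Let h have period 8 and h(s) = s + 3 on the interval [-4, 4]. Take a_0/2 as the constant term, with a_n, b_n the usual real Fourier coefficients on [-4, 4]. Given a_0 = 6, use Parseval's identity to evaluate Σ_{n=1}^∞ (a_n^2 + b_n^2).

32/3

Parseval: a_0^2/2 + Σ_{n≥1} (a_n^2+b_n^2) = 1/4 ∫_{-4}^{4} h(s)^2 ds = 86/3.
Subtract a_0^2/2 = 18: Σ (a_n^2+b_n^2) = 32/3.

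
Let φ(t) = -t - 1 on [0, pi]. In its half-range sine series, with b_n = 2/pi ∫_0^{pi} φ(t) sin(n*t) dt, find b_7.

2*(-pi - 2)/(7*pi)

b_7 = 2/pi ∫_0^{pi} (-t - 1) sin(7*t) dt.
Integrating by parts (boundary term plus one more integral), an antiderivative of (-t - 1) sin(7*t) is t*cos(7*t)/7 - sin(7*t)/49 + cos(7*t)/7; evaluating from 0 to pi: ∫_{0}^{pi} (-t - 1) sin(7*t) dt = (-pi/7 - 1/7) - (1/7) = -pi/7 - 2/7.
Hence b_7 = (2/pi)·(-pi/7 - 2/7) = 2*(-pi - 2)/(7*pi).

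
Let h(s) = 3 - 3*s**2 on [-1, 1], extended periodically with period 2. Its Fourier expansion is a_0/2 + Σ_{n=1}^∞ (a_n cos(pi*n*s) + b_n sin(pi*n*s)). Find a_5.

a_5 = ∫_{-1}^{1} h(s) cos(5*pi*s) ds.
h is even and cos(5*pi*s) is even, so the integrand is even and a_5 = 2 ∫_0^{1} h(s) cos(5*pi*s) ds.
Integrating by parts twice (tabular method), an antiderivative of (3 - 3*s**2) cos(5*pi*s) is -3*s**2*sin(5*pi*s)/(5*pi) - 6*s*cos(5*pi*s)/(25*pi**2) + 6*sin(5*pi*s)/(125*pi**3) + 3*sin(5*pi*s)/(5*pi); evaluating from 0 to 1: ∫_{0}^{1} (3 - 3*s**2) cos(5*pi*s) ds = (6/(25*pi**2)) - (0) = 6/(25*pi**2).
Hence a_5 = 2·(6/(25*pi**2)) = 12/(25*pi**2).

12/(25*pi**2)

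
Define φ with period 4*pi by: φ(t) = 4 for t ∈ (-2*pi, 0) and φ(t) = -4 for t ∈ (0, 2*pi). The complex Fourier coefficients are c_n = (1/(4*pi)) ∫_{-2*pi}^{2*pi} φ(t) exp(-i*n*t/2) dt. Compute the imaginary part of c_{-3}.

Since φ is real-valued, Im(c_{-3}) = -(1/(4*pi)) ∫_{-2*pi}^{2*pi} φ(t) sin(-3*t/2) dt = b_{3}/2.
φ is odd and sin(-3*t/2) is odd, so the integrand is even: ∫_{-2*pi}^{2*pi} φ(t) sin(-3*t/2) dt = 2∫_0^{2*pi} φ(t) sin(-3*t/2) dt.
Directly, an antiderivative of (-4) sin(-3*t/2) is -8*cos(3*t/2)/3; evaluating from 0 to 2*pi: ∫_{0}^{2*pi} (-4) sin(-3*t/2) dt = (8/3) - (-8/3) = 16/3.
So ∫_{-2*pi}^{2*pi} φ(t) sin(-3*t/2) dt = 32/3.
Hence Im(c_{-3}) = (-1/(4*pi))·(32/3) = -8/(3*pi).

-8/(3*pi)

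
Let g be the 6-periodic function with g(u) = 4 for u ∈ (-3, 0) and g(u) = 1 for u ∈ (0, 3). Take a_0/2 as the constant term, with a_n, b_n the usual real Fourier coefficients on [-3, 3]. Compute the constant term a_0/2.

5/2

a_0 = 1/3 ∫_{-3}^{3} g(u) du = 1/3 · (15) = 5.
So the constant term a_0/2 = 5/2.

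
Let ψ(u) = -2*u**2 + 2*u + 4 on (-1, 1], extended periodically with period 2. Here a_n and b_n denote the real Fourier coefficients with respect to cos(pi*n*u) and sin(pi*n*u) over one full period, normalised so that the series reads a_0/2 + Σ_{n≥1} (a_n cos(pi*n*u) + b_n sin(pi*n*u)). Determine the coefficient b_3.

b_3 = ∫_{-1}^{1} ψ(u) sin(3*pi*u) du.
Integrating by parts twice (tabular method), an antiderivative of (-2*u**2 + 2*u + 4) sin(3*pi*u) is 2*u**2*cos(3*pi*u)/(3*pi) - 4*u*sin(3*pi*u)/(9*pi**2) - 2*u*cos(3*pi*u)/(3*pi) + 2*sin(3*pi*u)/(9*pi**2) - 4*cos(3*pi*u)/(3*pi) - 4*cos(3*pi*u)/(27*pi**3); evaluating from -1 to 1: ∫_{-1}^{1} (-2*u**2 + 2*u + 4) sin(3*pi*u) du = (4*(1 + 9*pi**2)/(27*pi**3)) - (4/(27*pi**3)) = 4/(3*pi).
Hence b_3 = 4/(3*pi).

4/(3*pi)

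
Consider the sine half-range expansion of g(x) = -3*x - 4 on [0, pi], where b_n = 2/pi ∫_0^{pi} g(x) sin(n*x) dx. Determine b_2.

b_2 = 2/pi ∫_0^{pi} (-3*x - 4) sin(2*x) dx.
Integrating by parts (boundary term plus one more integral), an antiderivative of (-3*x - 4) sin(2*x) is 3*x*cos(2*x)/2 - 3*sin(2*x)/4 + 2*cos(2*x); evaluating from 0 to pi: ∫_{0}^{pi} (-3*x - 4) sin(2*x) dx = (2 + 3*pi/2) - (2) = 3*pi/2.
Hence b_2 = (2/pi)·(3*pi/2) = 3.

3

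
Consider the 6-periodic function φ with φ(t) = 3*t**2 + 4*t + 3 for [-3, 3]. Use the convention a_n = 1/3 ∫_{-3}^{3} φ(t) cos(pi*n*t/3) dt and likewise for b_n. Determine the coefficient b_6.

-4/pi

b_6 = 1/3 ∫_{-3}^{3} φ(t) sin(2*pi*t) dt.
Integrating by parts twice (tabular method), an antiderivative of (3*t**2 + 4*t + 3) sin(2*pi*t) is -3*t**2*cos(2*pi*t)/(2*pi) + 3*t*sin(2*pi*t)/(2*pi**2) - 2*t*cos(2*pi*t)/pi + sin(2*pi*t)/pi**2 - 3*cos(2*pi*t)/(2*pi) + 3*cos(2*pi*t)/(4*pi**3); evaluating from -3 to 3: ∫_{-3}^{3} (3*t**2 + 4*t + 3) sin(2*pi*t) dt = (-21/pi + 3/(4*pi**3)) - (-9/pi + 3/(4*pi**3)) = -12/pi.
Hence b_6 = (1/3)·(-12/pi) = -4/pi.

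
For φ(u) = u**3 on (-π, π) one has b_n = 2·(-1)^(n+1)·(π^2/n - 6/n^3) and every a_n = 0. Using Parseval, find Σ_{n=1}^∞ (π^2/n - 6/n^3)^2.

pi**6/14

Parseval: Σ b_n^2 = (1/π) ∫_{-π}^{π} φ(u)^2 du = 2*pi**6/7.
b_n^2 = 4·(π^2/n - 6/n^3)^2, so the sum equals (2*pi**6/7)/4 = pi**6/14.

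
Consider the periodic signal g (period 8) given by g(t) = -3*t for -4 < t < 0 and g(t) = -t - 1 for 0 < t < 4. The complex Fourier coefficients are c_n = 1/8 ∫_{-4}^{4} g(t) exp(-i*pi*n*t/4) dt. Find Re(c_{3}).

-8/(9*pi**2)

Since g is real-valued, Re(c_{3}) = 1/8 ∫_{-4}^{4} g(t) cos(3*pi*t/4) dt = a_{3}/2.
Split the integral at the breakpoints.
Integrating by parts (boundary term plus one more integral), an antiderivative of (-3*t) cos(3*pi*t/4) is -4*t*sin(3*pi*t/4)/pi - 16*cos(3*pi*t/4)/(3*pi**2); evaluating from -4 to 0: ∫_{-4}^{0} (-3*t) cos(3*pi*t/4) dt = (-16/(3*pi**2)) - (16/(3*pi**2)) = -32/(3*pi**2).
Integrating by parts (boundary term plus one more integral), an antiderivative of (-t - 1) cos(3*pi*t/4) is -4*t*sin(3*pi*t/4)/(3*pi) - 4*sin(3*pi*t/4)/(3*pi) - 16*cos(3*pi*t/4)/(9*pi**2); evaluating from 0 to 4: ∫_{0}^{4} (-t - 1) cos(3*pi*t/4) dt = (16/(9*pi**2)) - (-16/(9*pi**2)) = 32/(9*pi**2).
So ∫_{-4}^{4} g(t) cos(3*pi*t/4) dt = -64/(9*pi**2).
Hence Re(c_{3}) = (1/8)·(-64/(9*pi**2)) = -8/(9*pi**2).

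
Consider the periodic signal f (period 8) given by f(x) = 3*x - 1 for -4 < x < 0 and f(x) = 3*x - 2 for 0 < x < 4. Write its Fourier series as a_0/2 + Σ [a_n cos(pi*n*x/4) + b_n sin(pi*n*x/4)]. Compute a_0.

-3

a_0 = 1/4 ∫_{-4}^{4} f(x) dx = 1/4 · (-12) = -3.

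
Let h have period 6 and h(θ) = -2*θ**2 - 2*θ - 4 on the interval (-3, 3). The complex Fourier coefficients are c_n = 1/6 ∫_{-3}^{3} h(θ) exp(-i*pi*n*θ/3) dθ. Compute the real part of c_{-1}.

Since h is real-valued, Re(c_{-1}) = 1/6 ∫_{-3}^{3} h(θ) cos(-pi*θ/3) dθ = a_{1}/2.
Integrating by parts twice (tabular method), an antiderivative of (-2*θ**2 - 2*θ - 4) cos(-pi*θ/3) is -6*θ**2*sin(pi*θ/3)/pi - 6*θ*sin(pi*θ/3)/pi - 36*θ*cos(pi*θ/3)/pi**2 - 12*sin(pi*θ/3)/pi + 108*sin(pi*θ/3)/pi**3 - 18*cos(pi*θ/3)/pi**2; evaluating from -3 to 3: ∫_{-3}^{3} (-2*θ**2 - 2*θ - 4) cos(-pi*θ/3) dθ = (126/pi**2) - (-90/pi**2) = 216/pi**2.
Hence Re(c_{-1}) = (1/6)·(216/pi**2) = 36/pi**2.

36/pi**2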